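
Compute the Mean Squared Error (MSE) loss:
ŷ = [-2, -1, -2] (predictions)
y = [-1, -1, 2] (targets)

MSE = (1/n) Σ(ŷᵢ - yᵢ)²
MSE = 5.667

MSE = (1/3)((-2--1)² + (-1--1)² + (-2-2)²) = (1/3)(1 + 0 + 16) = 5.667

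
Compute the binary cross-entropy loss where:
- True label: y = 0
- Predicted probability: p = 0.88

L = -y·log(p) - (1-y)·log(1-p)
L = 2.12

L = -0·log(0.88) - 1·log(0.12) = -log(0.12) = 2.12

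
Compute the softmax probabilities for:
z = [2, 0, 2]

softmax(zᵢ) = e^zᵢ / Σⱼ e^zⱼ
p = [0.4683, 0.0634, 0.4683]

exp(z) = [7.389, 1, 7.389]
Sum = 15.78
p = [0.4683, 0.0634, 0.4683]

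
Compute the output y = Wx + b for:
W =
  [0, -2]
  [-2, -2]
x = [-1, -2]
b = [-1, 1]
y = [3, 7]

Wx = [0×-1 + -2×-2, -2×-1 + -2×-2]
   = [4, 6]
y = Wx + b = [4 + -1, 6 + 1] = [3, 7]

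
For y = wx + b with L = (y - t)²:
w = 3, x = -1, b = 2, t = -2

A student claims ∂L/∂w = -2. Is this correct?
Correct

y = (3)(-1) + 2 = -1
∂L/∂y = 2(y - t) = 2(-1 - -2) = 2
∂y/∂w = x = -1
∂L/∂w = 2 × -1 = -2

Claimed value: -2
Correct: The correct gradient is -2.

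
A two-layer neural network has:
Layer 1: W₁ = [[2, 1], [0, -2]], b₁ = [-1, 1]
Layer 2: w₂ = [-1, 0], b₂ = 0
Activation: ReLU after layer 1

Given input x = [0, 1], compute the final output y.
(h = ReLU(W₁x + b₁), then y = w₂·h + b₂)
y = 0

Layer 1 pre-activation: z₁ = [0, -1]
After ReLU: h = [0, 0]
Layer 2 output: y = -1×0 + 0×0 + 0 = 0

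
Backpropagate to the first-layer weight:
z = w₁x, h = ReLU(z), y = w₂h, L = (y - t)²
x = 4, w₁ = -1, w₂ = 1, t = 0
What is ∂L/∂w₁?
∂L/∂w₁ = 0

Forward pass:
z = w₁x = -1×4 = -4
h = ReLU(-4) = 0
y = w₂h = 1×0 = 0

Backward pass:
∂L/∂y = 2(y - t) = 2(0 - 0) = 0
∂y/∂h = w₂ = 1
∂h/∂z = 0 (ReLU derivative)
∂z/∂w₁ = x = 4

∂L/∂w₁ = 0 × 1 × 0 × 4 = 0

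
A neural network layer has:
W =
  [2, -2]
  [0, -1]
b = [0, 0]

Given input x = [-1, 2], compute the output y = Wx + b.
y = [-6, -2]

Wx = [2×-1 + -2×2, 0×-1 + -1×2]
   = [-6, -2]
y = Wx + b = [-6 + 0, -2 + 0] = [-6, -2]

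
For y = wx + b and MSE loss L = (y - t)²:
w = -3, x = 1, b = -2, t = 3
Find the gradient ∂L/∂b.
∂L/∂b = -16

y = wx + b = (-3)(1) + -2 = -5
∂L/∂y = 2(y - t) = 2(-5 - 3) = -16
∂y/∂b = 1
∂L/∂b = ∂L/∂y · ∂y/∂b = -16 × 1 = -16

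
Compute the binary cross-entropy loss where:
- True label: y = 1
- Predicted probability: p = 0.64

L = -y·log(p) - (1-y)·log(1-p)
L = 0.4463

L = -1·log(0.64) - 0·log(0.36) = -log(0.64) = 0.4463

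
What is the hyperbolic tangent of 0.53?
0.4854

tanh(0.53) = (e^(0.53) - e^(-0.53))/(e^(0.53) + e^(-0.53)) = 0.4854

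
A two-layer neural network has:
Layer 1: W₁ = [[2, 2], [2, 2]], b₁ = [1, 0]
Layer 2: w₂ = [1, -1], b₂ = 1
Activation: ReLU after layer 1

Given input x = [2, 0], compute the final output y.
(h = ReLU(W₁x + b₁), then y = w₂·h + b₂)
y = 2

Layer 1 pre-activation: z₁ = [5, 4]
After ReLU: h = [5, 4]
Layer 2 output: y = 1×5 + -1×4 + 1 = 2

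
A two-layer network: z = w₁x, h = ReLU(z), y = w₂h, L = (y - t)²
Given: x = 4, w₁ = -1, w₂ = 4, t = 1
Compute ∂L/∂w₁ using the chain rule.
∂L/∂w₁ = 0

Forward pass:
z = w₁x = -1×4 = -4
h = ReLU(-4) = 0
y = w₂h = 4×0 = 0

Backward pass:
∂L/∂y = 2(y - t) = 2(0 - 1) = -2
∂y/∂h = w₂ = 4
∂h/∂z = 0 (ReLU derivative)
∂z/∂w₁ = x = 4

∂L/∂w₁ = -2 × 4 × 0 × 4 = 0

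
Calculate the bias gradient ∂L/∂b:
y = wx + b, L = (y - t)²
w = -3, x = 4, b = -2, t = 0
∂L/∂b = -28

y = wx + b = (-3)(4) + -2 = -14
∂L/∂y = 2(y - t) = 2(-14 - 0) = -28
∂y/∂b = 1
∂L/∂b = ∂L/∂y · ∂y/∂b = -28 × 1 = -28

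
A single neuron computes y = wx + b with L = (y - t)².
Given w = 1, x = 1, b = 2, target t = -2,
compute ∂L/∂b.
∂L/∂b = 10

y = wx + b = (1)(1) + 2 = 3
∂L/∂y = 2(y - t) = 2(3 - -2) = 10
∂y/∂b = 1
∂L/∂b = ∂L/∂y · ∂y/∂b = 10 × 1 = 10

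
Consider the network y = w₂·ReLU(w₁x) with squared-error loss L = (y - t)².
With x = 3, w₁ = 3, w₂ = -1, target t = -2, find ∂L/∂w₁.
∂L/∂w₁ = 42

Forward pass:
z = w₁x = 3×3 = 9
h = ReLU(9) = 9
y = w₂h = -1×9 = -9

Backward pass:
∂L/∂y = 2(y - t) = 2(-9 - -2) = -14
∂y/∂h = w₂ = -1
∂h/∂z = 1 (ReLU derivative)
∂z/∂w₁ = x = 3

∂L/∂w₁ = -14 × -1 × 1 × 3 = 42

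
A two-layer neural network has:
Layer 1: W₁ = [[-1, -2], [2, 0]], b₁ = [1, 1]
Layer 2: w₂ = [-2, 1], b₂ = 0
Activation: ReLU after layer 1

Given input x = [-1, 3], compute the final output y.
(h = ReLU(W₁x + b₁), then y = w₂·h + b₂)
y = 0

Layer 1 pre-activation: z₁ = [-4, -1]
After ReLU: h = [0, 0]
Layer 2 output: y = -2×0 + 1×0 + 0 = 0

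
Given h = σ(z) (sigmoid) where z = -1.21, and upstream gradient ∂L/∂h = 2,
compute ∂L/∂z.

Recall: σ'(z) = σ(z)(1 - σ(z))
∂L/∂z = 0.3539

σ(-1.21) = 0.2297
σ'(-1.21) = σ(-1.21)(1 - σ(-1.21)) = 0.2297 × 0.7703 = 0.1769
∂L/∂z = ∂L/∂h · σ'(z) = 2 × 0.1769 = 0.3539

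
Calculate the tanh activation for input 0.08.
0.07983

tanh(0.08) = (e^(0.08) - e^(-0.08))/(e^(0.08) + e^(-0.08)) = 0.07983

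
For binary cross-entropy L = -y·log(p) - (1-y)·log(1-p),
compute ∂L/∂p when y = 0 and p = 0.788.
∂L/∂p = 4.717

∂L/∂p = -y/p + (1-y)/(1-p) = 0 + 1/0.212 = 4.717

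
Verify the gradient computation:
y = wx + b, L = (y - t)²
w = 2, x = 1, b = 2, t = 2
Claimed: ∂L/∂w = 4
Correct

y = (2)(1) + 2 = 4
∂L/∂y = 2(y - t) = 2(4 - 2) = 4
∂y/∂w = x = 1
∂L/∂w = 4 × 1 = 4

Claimed value: 4
Correct: The correct gradient is 4.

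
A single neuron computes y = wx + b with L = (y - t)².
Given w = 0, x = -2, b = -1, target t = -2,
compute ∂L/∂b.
∂L/∂b = 2

y = wx + b = (0)(-2) + -1 = -1
∂L/∂y = 2(y - t) = 2(-1 - -2) = 2
∂y/∂b = 1
∂L/∂b = ∂L/∂y · ∂y/∂b = 2 × 1 = 2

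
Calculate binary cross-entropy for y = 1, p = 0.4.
L = 0.9163

L = -1·log(0.4) - 0·log(0.6) = -log(0.4) = 0.9163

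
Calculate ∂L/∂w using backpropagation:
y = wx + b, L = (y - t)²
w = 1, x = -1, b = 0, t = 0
∂L/∂w = 2

y = wx + b = (1)(-1) + 0 = -1
∂L/∂y = 2(y - t) = 2(-1 - 0) = -2
∂y/∂w = x = -1
∂L/∂w = ∂L/∂y · ∂y/∂w = -2 × -1 = 2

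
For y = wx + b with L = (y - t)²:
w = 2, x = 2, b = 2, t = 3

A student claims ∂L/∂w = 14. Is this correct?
Incorrect

y = (2)(2) + 2 = 6
∂L/∂y = 2(y - t) = 2(6 - 3) = 6
∂y/∂w = x = 2
∂L/∂w = 6 × 2 = 12

Claimed value: 14
Incorrect: The correct gradient is 12.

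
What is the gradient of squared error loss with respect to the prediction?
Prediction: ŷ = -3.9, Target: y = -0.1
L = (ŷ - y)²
∂L/∂ŷ = -7.6

∂L/∂ŷ = 2(ŷ - y) = 2(-3.9 - -0.1) = 2(-3.8) = -7.6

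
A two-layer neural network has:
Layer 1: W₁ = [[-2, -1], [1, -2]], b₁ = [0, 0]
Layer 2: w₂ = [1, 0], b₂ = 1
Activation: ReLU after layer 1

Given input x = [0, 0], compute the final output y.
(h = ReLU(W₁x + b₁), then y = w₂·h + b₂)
y = 1

Layer 1 pre-activation: z₁ = [0, 0]
After ReLU: h = [0, 0]
Layer 2 output: y = 1×0 + 0×0 + 1 = 1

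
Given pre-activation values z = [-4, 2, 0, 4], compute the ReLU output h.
h = [0, 2, 0, 4]

ReLU applied element-wise: max(0,-4)=0, max(0,2)=2, max(0,0)=0, max(0,4)=4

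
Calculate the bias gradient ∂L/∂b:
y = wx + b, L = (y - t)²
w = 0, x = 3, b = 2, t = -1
∂L/∂b = 6

y = wx + b = (0)(3) + 2 = 2
∂L/∂y = 2(y - t) = 2(2 - -1) = 6
∂y/∂b = 1
∂L/∂b = ∂L/∂y · ∂y/∂b = 6 × 1 = 6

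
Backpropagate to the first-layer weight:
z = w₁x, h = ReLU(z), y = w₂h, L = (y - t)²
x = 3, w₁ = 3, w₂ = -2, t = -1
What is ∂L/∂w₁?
∂L/∂w₁ = 204

Forward pass:
z = w₁x = 3×3 = 9
h = ReLU(9) = 9
y = w₂h = -2×9 = -18

Backward pass:
∂L/∂y = 2(y - t) = 2(-18 - -1) = -34
∂y/∂h = w₂ = -2
∂h/∂z = 1 (ReLU derivative)
∂z/∂w₁ = x = 3

∂L/∂w₁ = -34 × -2 × 1 × 3 = 204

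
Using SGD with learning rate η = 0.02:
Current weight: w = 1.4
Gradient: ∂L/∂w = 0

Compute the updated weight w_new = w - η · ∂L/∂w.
w_new = 1.4

w_new = w - η·∂L/∂w = 1.4 - 0.02×(0) = 1.4 - (0) = 1.4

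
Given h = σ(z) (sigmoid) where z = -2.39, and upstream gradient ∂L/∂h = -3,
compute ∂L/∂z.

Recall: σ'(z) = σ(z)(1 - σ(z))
∂L/∂z = -0.2307

σ(-2.39) = 0.08394
σ'(-2.39) = σ(-2.39)(1 - σ(-2.39)) = 0.08394 × 0.9161 = 0.07689
∂L/∂z = ∂L/∂h · σ'(z) = -3 × 0.07689 = -0.2307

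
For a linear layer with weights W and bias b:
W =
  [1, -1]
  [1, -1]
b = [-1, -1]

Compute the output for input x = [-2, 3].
y = [-6, -6]

Wx = [1×-2 + -1×3, 1×-2 + -1×3]
   = [-5, -5]
y = Wx + b = [-5 + -1, -5 + -1] = [-6, -6]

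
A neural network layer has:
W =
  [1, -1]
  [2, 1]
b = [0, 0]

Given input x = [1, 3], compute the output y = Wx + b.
y = [-2, 5]

Wx = [1×1 + -1×3, 2×1 + 1×3]
   = [-2, 5]
y = Wx + b = [-2 + 0, 5 + 0] = [-2, 5]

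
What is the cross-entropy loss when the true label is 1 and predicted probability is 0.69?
L = 0.3711

L = -1·log(0.69) - 0·log(0.31) = -log(0.69) = 0.3711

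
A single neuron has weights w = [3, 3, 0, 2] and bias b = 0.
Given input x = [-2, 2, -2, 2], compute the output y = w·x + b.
y = 4

y = (3)(-2) + (3)(2) + (0)(-2) + (2)(2) + 0 = 4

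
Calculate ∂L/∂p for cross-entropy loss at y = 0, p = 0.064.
∂L/∂p = 1.068

∂L/∂p = -y/p + (1-y)/(1-p) = 0 + 1/0.936 = 1.068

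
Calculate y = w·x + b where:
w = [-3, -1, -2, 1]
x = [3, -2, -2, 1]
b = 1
y = -1

y = (-3)(3) + (-1)(-2) + (-2)(-2) + (1)(1) + 1 = -1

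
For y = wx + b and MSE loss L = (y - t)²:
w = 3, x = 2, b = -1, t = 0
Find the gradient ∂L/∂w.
∂L/∂w = 20

y = wx + b = (3)(2) + -1 = 5
∂L/∂y = 2(y - t) = 2(5 - 0) = 10
∂y/∂w = x = 2
∂L/∂w = ∂L/∂y · ∂y/∂w = 10 × 2 = 20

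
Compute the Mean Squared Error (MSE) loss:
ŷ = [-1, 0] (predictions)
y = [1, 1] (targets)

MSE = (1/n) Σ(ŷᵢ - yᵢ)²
MSE = 2.5

MSE = (1/2)((-1-1)² + (0-1)²) = (1/2)(4 + 1) = 2.5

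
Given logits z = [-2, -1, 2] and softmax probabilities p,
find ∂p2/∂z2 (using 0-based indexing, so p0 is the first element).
∂p2/∂z2 = 0.0597

p = softmax(z) = [0.01715, 0.04661, 0.9362]
p2 = 0.9362

∂p2/∂z2 = p2(1 - p2) = 0.9362 × (1 - 0.9362) = 0.0597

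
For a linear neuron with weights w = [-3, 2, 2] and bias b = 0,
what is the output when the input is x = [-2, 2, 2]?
y = 14

y = (-3)(-2) + (2)(2) + (2)(2) + 0 = 14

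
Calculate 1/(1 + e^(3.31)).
0.03523

sigmoid(-3.31) = 1/(1 + e^(3.31)) = 1/(1 + 27.39) = 0.03523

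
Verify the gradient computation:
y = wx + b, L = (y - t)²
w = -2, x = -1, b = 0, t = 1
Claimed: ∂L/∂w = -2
Correct

y = (-2)(-1) + 0 = 2
∂L/∂y = 2(y - t) = 2(2 - 1) = 2
∂y/∂w = x = -1
∂L/∂w = 2 × -1 = -2

Claimed value: -2
Correct: The correct gradient is -2.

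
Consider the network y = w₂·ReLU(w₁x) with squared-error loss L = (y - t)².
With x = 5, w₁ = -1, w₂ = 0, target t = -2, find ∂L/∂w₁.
∂L/∂w₁ = 0

Forward pass:
z = w₁x = -1×5 = -5
h = ReLU(-5) = 0
y = w₂h = 0×0 = 0

Backward pass:
∂L/∂y = 2(y - t) = 2(0 - -2) = 4
∂y/∂h = w₂ = 0
∂h/∂z = 0 (ReLU derivative)
∂z/∂w₁ = x = 5

∂L/∂w₁ = 4 × 0 × 0 × 5 = 0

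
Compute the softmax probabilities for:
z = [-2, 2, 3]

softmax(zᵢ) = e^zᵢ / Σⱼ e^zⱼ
p = [0.0049, 0.2676, 0.7275]

exp(z) = [0.1353, 7.389, 20.09]
Sum = 27.61
p = [0.0049, 0.2676, 0.7275]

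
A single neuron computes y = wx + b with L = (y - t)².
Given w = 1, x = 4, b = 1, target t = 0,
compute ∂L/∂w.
∂L/∂w = 40

y = wx + b = (1)(4) + 1 = 5
∂L/∂y = 2(y - t) = 2(5 - 0) = 10
∂y/∂w = x = 4
∂L/∂w = ∂L/∂y · ∂y/∂w = 10 × 4 = 40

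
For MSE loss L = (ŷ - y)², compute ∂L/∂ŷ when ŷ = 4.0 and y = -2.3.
∂L/∂ŷ = 12.6

∂L/∂ŷ = 2(ŷ - y) = 2(4.0 - -2.3) = 2(6.3) = 12.6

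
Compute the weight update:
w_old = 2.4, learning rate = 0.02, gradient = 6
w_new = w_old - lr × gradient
w_new = 2.28

w_new = w - η·∂L/∂w = 2.4 - 0.02×(6) = 2.4 - (0.12) = 2.28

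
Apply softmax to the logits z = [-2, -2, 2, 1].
p = [0.013, 0.013, 0.712, 0.2619]

exp(z) = [0.1353, 0.1353, 7.389, 2.718]
Sum = 10.38
p = [0.013, 0.013, 0.712, 0.2619]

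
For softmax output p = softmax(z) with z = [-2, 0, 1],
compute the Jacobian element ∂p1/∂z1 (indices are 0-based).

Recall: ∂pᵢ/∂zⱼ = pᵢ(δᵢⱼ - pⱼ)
∂p1/∂z1 = 0.1922

p = softmax(z) = [0.03512, 0.2595, 0.7054]
p1 = 0.2595

∂p1/∂z1 = p1(1 - p1) = 0.2595 × (1 - 0.2595) = 0.1922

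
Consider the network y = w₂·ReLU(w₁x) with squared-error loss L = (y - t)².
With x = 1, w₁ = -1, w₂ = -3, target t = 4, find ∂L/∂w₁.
∂L/∂w₁ = 0

Forward pass:
z = w₁x = -1×1 = -1
h = ReLU(-1) = 0
y = w₂h = -3×0 = 0

Backward pass:
∂L/∂y = 2(y - t) = 2(0 - 4) = -8
∂y/∂h = w₂ = -3
∂h/∂z = 0 (ReLU derivative)
∂z/∂w₁ = x = 1

∂L/∂w₁ = -8 × -3 × 0 × 1 = 0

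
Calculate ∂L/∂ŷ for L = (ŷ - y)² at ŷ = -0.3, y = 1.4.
∂L/∂ŷ = -3.4

∂L/∂ŷ = 2(ŷ - y) = 2(-0.3 - 1.4) = 2(-1.7) = -3.4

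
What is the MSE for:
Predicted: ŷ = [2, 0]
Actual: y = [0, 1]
MSE = 2.5

MSE = (1/2)((2-0)² + (0-1)²) = (1/2)(4 + 1) = 2.5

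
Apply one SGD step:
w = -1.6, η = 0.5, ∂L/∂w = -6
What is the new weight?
w_new = 1.4

w_new = w - η·∂L/∂w = -1.6 - 0.5×(-6) = -1.6 - (-3) = 1.4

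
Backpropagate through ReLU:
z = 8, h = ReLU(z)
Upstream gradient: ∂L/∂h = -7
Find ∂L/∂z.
∂L/∂z = -7

h = ReLU(8) = 8
Since z > 0: ∂h/∂z = 1
∂L/∂z = ∂L/∂h · ∂h/∂z = -7 × 1 = -7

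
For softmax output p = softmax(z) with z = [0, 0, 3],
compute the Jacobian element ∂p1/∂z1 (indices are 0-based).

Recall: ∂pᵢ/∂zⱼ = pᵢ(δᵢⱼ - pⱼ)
∂p1/∂z1 = 0.04323

p = softmax(z) = [0.04528, 0.04528, 0.9094]
p1 = 0.04528

∂p1/∂z1 = p1(1 - p1) = 0.04528 × (1 - 0.04528) = 0.04323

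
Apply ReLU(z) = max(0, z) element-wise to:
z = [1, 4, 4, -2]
h = [1, 4, 4, 0]

ReLU applied element-wise: max(0,1)=1, max(0,4)=4, max(0,4)=4, max(0,-2)=0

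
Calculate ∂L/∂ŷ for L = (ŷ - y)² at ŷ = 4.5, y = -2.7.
∂L/∂ŷ = 14.4

∂L/∂ŷ = 2(ŷ - y) = 2(4.5 - -2.7) = 2(7.2) = 14.4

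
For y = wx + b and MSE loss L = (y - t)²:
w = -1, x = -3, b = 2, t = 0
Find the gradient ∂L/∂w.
∂L/∂w = -30

y = wx + b = (-1)(-3) + 2 = 5
∂L/∂y = 2(y - t) = 2(5 - 0) = 10
∂y/∂w = x = -3
∂L/∂w = ∂L/∂y · ∂y/∂w = 10 × -3 = -30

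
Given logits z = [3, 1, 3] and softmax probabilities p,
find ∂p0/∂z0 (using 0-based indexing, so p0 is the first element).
∂p0/∂z0 = 0.249

p = softmax(z) = [0.4683, 0.06338, 0.4683]
p0 = 0.4683

∂p0/∂z0 = p0(1 - p0) = 0.4683 × (1 - 0.4683) = 0.249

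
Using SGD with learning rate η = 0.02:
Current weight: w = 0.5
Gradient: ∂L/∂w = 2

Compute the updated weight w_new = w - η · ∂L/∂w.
w_new = 0.46

w_new = w - η·∂L/∂w = 0.5 - 0.02×(2) = 0.5 - (0.04) = 0.46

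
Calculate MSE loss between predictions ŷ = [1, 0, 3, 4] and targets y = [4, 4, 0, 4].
MSE = 8.5

MSE = (1/4)((1-4)² + (0-4)² + (3-0)² + (4-4)²) = (1/4)(9 + 16 + 9 + 0) = 8.5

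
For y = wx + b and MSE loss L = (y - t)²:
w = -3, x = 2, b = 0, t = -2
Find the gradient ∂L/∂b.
∂L/∂b = -8

y = wx + b = (-3)(2) + 0 = -6
∂L/∂y = 2(y - t) = 2(-6 - -2) = -8
∂y/∂b = 1
∂L/∂b = ∂L/∂y · ∂y/∂b = -8 × 1 = -8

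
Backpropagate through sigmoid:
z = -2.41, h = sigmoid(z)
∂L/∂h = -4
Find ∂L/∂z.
∂L/∂z = -0.3025

σ(-2.41) = 0.08241
σ'(-2.41) = σ(-2.41)(1 - σ(-2.41)) = 0.08241 × 0.9176 = 0.07562
∂L/∂z = ∂L/∂h · σ'(z) = -4 × 0.07562 = -0.3025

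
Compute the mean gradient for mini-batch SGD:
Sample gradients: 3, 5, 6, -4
Average gradient = 2.5

Average = (1/4)(3 + 5 + 6 + -4) = 10/4 = 2.5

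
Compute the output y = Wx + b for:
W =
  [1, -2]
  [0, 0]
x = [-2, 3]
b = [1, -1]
y = [-7, -1]

Wx = [1×-2 + -2×3, 0×-2 + 0×3]
   = [-8, 0]
y = Wx + b = [-8 + 1, 0 + -1] = [-7, -1]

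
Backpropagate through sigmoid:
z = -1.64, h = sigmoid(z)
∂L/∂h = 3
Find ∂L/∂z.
∂L/∂z = 0.4082

σ(-1.64) = 0.1625
σ'(-1.64) = σ(-1.64)(1 - σ(-1.64)) = 0.1625 × 0.8375 = 0.1361
∂L/∂z = ∂L/∂h · σ'(z) = 3 × 0.1361 = 0.4082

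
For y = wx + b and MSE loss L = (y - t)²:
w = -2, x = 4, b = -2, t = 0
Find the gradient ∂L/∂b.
∂L/∂b = -20

y = wx + b = (-2)(4) + -2 = -10
∂L/∂y = 2(y - t) = 2(-10 - 0) = -20
∂y/∂b = 1
∂L/∂b = ∂L/∂y · ∂y/∂b = -20 × 1 = -20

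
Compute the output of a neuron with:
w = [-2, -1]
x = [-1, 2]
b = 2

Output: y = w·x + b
y = 2

y = (-2)(-1) + (-1)(2) + 2 = 2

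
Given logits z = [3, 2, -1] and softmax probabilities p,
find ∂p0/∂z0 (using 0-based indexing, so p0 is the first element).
∂p0/∂z0 = 0.201

p = softmax(z) = [0.7214, 0.2654, 0.01321]
p0 = 0.7214

∂p0/∂z0 = p0(1 - p0) = 0.7214 × (1 - 0.7214) = 0.201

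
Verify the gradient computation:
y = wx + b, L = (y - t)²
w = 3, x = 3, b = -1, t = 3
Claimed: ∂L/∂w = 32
Incorrect

y = (3)(3) + -1 = 8
∂L/∂y = 2(y - t) = 2(8 - 3) = 10
∂y/∂w = x = 3
∂L/∂w = 10 × 3 = 30

Claimed value: 32
Incorrect: The correct gradient is 30.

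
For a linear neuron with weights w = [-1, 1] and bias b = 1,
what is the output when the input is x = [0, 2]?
y = 3

y = (-1)(0) + (1)(2) + 1 = 3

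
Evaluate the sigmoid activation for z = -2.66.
0.06538

sigmoid(-2.66) = 1/(1 + e^(2.66)) = 1/(1 + 14.3) = 0.06538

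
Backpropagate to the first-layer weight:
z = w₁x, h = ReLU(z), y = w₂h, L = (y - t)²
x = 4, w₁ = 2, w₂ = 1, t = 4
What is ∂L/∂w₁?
∂L/∂w₁ = 32

Forward pass:
z = w₁x = 2×4 = 8
h = ReLU(8) = 8
y = w₂h = 1×8 = 8

Backward pass:
∂L/∂y = 2(y - t) = 2(8 - 4) = 8
∂y/∂h = w₂ = 1
∂h/∂z = 1 (ReLU derivative)
∂z/∂w₁ = x = 4

∂L/∂w₁ = 8 × 1 × 1 × 4 = 32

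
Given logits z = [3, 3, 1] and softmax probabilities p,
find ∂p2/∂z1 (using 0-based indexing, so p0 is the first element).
∂p2/∂z1 = -0.02968

p = softmax(z) = [0.4683, 0.4683, 0.06338]
p2 = 0.06338, p1 = 0.4683

∂p2/∂z1 = -p2 × p1 = -0.06338 × 0.4683 = -0.02968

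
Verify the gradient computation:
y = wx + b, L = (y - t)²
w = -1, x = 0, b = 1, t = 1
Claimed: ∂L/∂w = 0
Correct

y = (-1)(0) + 1 = 1
∂L/∂y = 2(y - t) = 2(1 - 1) = 0
∂y/∂w = x = 0
∂L/∂w = 0 × 0 = 0

Claimed value: 0
Correct: The correct gradient is 0.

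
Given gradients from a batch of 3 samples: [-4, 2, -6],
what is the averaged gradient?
Average gradient = -2.667

Average = (1/3)(-4 + 2 + -6) = -8/3 = -2.667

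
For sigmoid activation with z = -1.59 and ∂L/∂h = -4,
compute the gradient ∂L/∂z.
∂L/∂z = -0.5628

σ(-1.59) = 0.1694
σ'(-1.59) = σ(-1.59)(1 - σ(-1.59)) = 0.1694 × 0.8306 = 0.1407
∂L/∂z = ∂L/∂h · σ'(z) = -4 × 0.1407 = -0.5628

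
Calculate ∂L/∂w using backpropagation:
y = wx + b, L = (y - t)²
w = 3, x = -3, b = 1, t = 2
∂L/∂w = 60

y = wx + b = (3)(-3) + 1 = -8
∂L/∂y = 2(y - t) = 2(-8 - 2) = -20
∂y/∂w = x = -3
∂L/∂w = ∂L/∂y · ∂y/∂w = -20 × -3 = 60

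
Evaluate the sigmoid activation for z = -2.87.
0.05366

sigmoid(-2.87) = 1/(1 + e^(2.87)) = 1/(1 + 17.64) = 0.05366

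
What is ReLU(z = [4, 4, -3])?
h = [4, 4, 0]

ReLU applied element-wise: max(0,4)=4, max(0,4)=4, max(0,-3)=0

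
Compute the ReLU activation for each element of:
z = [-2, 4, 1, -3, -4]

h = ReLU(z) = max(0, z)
h = [0, 4, 1, 0, 0]

ReLU applied element-wise: max(0,-2)=0, max(0,4)=4, max(0,1)=1, max(0,-3)=0, max(0,-4)=0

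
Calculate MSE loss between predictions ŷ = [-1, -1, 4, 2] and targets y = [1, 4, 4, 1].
MSE = 7.5

MSE = (1/4)((-1-1)² + (-1-4)² + (4-4)² + (2-1)²) = (1/4)(4 + 25 + 0 + 1) = 7.5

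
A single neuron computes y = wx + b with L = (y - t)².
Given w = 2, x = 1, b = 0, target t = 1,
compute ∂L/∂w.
∂L/∂w = 2

y = wx + b = (2)(1) + 0 = 2
∂L/∂y = 2(y - t) = 2(2 - 1) = 2
∂y/∂w = x = 1
∂L/∂w = ∂L/∂y · ∂y/∂w = 2 × 1 = 2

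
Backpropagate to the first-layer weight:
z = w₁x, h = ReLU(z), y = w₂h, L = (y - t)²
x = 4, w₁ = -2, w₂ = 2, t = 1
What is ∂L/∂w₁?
∂L/∂w₁ = 0

Forward pass:
z = w₁x = -2×4 = -8
h = ReLU(-8) = 0
y = w₂h = 2×0 = 0

Backward pass:
∂L/∂y = 2(y - t) = 2(0 - 1) = -2
∂y/∂h = w₂ = 2
∂h/∂z = 0 (ReLU derivative)
∂z/∂w₁ = x = 4

∂L/∂w₁ = -2 × 2 × 0 × 4 = 0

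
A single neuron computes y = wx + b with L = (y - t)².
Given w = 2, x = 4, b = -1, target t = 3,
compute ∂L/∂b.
∂L/∂b = 8

y = wx + b = (2)(4) + -1 = 7
∂L/∂y = 2(y - t) = 2(7 - 3) = 8
∂y/∂b = 1
∂L/∂b = ∂L/∂y · ∂y/∂b = 8 × 1 = 8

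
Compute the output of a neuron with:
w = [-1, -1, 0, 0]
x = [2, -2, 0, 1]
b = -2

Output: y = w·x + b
y = -2

y = (-1)(2) + (-1)(-2) + (0)(0) + (0)(1) + -2 = -2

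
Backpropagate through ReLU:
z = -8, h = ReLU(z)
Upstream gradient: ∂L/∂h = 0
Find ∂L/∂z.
∂L/∂z = 0

h = ReLU(-8) = 0
Since z < 0: ∂h/∂z = 0
∂L/∂z = ∂L/∂h · ∂h/∂z = 0 × 0 = 0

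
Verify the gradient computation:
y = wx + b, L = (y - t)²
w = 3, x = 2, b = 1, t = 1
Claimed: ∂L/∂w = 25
Incorrect

y = (3)(2) + 1 = 7
∂L/∂y = 2(y - t) = 2(7 - 1) = 12
∂y/∂w = x = 2
∂L/∂w = 12 × 2 = 24

Claimed value: 25
Incorrect: The correct gradient is 24.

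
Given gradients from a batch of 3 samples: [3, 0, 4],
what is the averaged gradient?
Average gradient = 2.333

Average = (1/3)(3 + 0 + 4) = 7/3 = 2.333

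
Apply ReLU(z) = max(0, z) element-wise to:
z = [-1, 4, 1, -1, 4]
h = [0, 4, 1, 0, 4]

ReLU applied element-wise: max(0,-1)=0, max(0,4)=4, max(0,1)=1, max(0,-1)=0, max(0,4)=4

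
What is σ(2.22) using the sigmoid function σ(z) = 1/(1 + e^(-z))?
0.902

sigmoid(2.22) = 1/(1 + e^(-2.22)) = 1/(1 + 0.1086) = 0.902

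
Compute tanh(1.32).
0.8668

tanh(1.32) = (e^(1.32) - e^(-1.32))/(e^(1.32) + e^(-1.32)) = 0.8668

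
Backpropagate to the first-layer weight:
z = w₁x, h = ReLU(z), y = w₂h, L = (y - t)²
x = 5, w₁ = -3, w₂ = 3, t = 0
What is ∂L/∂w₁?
∂L/∂w₁ = 0

Forward pass:
z = w₁x = -3×5 = -15
h = ReLU(-15) = 0
y = w₂h = 3×0 = 0

Backward pass:
∂L/∂y = 2(y - t) = 2(0 - 0) = 0
∂y/∂h = w₂ = 3
∂h/∂z = 0 (ReLU derivative)
∂z/∂w₁ = x = 5

∂L/∂w₁ = 0 × 3 × 0 × 5 = 0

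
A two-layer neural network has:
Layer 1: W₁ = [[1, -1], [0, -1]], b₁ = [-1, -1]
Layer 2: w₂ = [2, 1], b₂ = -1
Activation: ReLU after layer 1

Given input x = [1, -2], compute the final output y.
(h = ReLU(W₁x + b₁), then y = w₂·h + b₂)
y = 4

Layer 1 pre-activation: z₁ = [2, 1]
After ReLU: h = [2, 1]
Layer 2 output: y = 2×2 + 1×1 + -1 = 4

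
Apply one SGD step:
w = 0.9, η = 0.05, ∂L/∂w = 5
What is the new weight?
w_new = 0.65

w_new = w - η·∂L/∂w = 0.9 - 0.05×(5) = 0.9 - (0.25) = 0.65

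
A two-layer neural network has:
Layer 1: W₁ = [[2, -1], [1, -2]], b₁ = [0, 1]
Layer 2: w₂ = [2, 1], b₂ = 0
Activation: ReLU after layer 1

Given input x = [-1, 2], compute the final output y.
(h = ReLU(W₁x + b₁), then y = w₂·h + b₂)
y = 0

Layer 1 pre-activation: z₁ = [-4, -4]
After ReLU: h = [0, 0]
Layer 2 output: y = 2×0 + 1×0 + 0 = 0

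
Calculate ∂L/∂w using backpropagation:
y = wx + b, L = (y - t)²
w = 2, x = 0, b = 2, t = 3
∂L/∂w = 0

y = wx + b = (2)(0) + 2 = 2
∂L/∂y = 2(y - t) = 2(2 - 3) = -2
∂y/∂w = x = 0
∂L/∂w = ∂L/∂y · ∂y/∂w = -2 × 0 = 0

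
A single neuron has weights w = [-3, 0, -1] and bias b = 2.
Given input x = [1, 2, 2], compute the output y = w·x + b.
y = -3

y = (-3)(1) + (0)(2) + (-1)(2) + 2 = -3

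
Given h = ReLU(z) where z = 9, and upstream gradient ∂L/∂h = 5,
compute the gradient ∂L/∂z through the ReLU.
∂L/∂z = 5

h = ReLU(9) = 9
Since z > 0: ∂h/∂z = 1
∂L/∂z = ∂L/∂h · ∂h/∂z = 5 × 1 = 5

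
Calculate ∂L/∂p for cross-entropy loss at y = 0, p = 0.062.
∂L/∂p = 1.066

∂L/∂p = -y/p + (1-y)/(1-p) = 0 + 1/0.938 = 1.066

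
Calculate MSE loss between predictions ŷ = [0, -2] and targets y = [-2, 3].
MSE = 14.5

MSE = (1/2)((0--2)² + (-2-3)²) = (1/2)(4 + 25) = 14.5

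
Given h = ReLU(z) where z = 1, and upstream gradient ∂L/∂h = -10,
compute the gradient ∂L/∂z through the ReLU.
∂L/∂z = -10

h = ReLU(1) = 1
Since z > 0: ∂h/∂z = 1
∂L/∂z = ∂L/∂h · ∂h/∂z = -10 × 1 = -10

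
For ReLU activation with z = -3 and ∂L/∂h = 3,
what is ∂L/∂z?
∂L/∂z = 0

h = ReLU(-3) = 0
Since z < 0: ∂h/∂z = 0
∂L/∂z = ∂L/∂h · ∂h/∂z = 3 × 0 = 0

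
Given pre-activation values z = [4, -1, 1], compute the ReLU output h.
h = [4, 0, 1]

ReLU applied element-wise: max(0,4)=4, max(0,-1)=0, max(0,1)=1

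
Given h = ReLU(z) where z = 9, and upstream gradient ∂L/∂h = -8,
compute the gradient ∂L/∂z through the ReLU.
∂L/∂z = -8

h = ReLU(9) = 9
Since z > 0: ∂h/∂z = 1
∂L/∂z = ∂L/∂h · ∂h/∂z = -8 × 1 = -8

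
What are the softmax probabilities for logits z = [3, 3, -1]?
p = [0.4955, 0.4955, 0.0091]

exp(z) = [20.09, 20.09, 0.3679]
Sum = 40.54
p = [0.4955, 0.4955, 0.0091]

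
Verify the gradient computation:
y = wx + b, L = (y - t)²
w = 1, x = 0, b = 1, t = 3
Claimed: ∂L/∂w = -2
Incorrect

y = (1)(0) + 1 = 1
∂L/∂y = 2(y - t) = 2(1 - 3) = -4
∂y/∂w = x = 0
∂L/∂w = -4 × 0 = 0

Claimed value: -2
Incorrect: The correct gradient is 0.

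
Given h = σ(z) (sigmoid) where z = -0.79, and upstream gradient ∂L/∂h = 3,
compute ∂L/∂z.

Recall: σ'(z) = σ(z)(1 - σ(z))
∂L/∂z = 0.6442

σ(-0.79) = 0.3122
σ'(-0.79) = σ(-0.79)(1 - σ(-0.79)) = 0.3122 × 0.6878 = 0.2147
∂L/∂z = ∂L/∂h · σ'(z) = 3 × 0.2147 = 0.6442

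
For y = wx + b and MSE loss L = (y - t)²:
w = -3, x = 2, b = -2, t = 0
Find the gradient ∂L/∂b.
∂L/∂b = -16

y = wx + b = (-3)(2) + -2 = -8
∂L/∂y = 2(y - t) = 2(-8 - 0) = -16
∂y/∂b = 1
∂L/∂b = ∂L/∂y · ∂y/∂b = -16 × 1 = -16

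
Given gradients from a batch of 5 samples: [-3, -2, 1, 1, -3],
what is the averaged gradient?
Average gradient = -1.2

Average = (1/5)(-3 + -2 + 1 + 1 + -3) = -6/5 = -1.2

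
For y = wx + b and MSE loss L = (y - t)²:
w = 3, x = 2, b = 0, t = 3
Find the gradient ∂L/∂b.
∂L/∂b = 6

y = wx + b = (3)(2) + 0 = 6
∂L/∂y = 2(y - t) = 2(6 - 3) = 6
∂y/∂b = 1
∂L/∂b = ∂L/∂y · ∂y/∂b = 6 × 1 = 6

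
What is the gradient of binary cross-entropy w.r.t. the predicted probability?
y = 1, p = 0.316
∂L/∂p = -3.165

∂L/∂p = -y/p + (1-y)/(1-p) = -1/0.316 + 0 = -3.165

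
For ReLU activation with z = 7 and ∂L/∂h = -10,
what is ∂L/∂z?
∂L/∂z = -10

h = ReLU(7) = 7
Since z > 0: ∂h/∂z = 1
∂L/∂z = ∂L/∂h · ∂h/∂z = -10 × 1 = -10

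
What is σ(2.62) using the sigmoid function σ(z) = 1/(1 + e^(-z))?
0.9321

sigmoid(2.62) = 1/(1 + e^(-2.62)) = 1/(1 + 0.0728) = 0.9321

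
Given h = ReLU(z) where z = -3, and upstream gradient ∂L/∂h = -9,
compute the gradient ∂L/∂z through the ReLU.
∂L/∂z = 0

h = ReLU(-3) = 0
Since z < 0: ∂h/∂z = 0
∂L/∂z = ∂L/∂h · ∂h/∂z = -9 × 0 = 0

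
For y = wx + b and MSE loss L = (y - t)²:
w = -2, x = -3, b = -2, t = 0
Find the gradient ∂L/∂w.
∂L/∂w = -24

y = wx + b = (-2)(-3) + -2 = 4
∂L/∂y = 2(y - t) = 2(4 - 0) = 8
∂y/∂w = x = -3
∂L/∂w = ∂L/∂y · ∂y/∂w = 8 × -3 = -24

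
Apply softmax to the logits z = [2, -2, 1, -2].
p = [0.712, 0.013, 0.2619, 0.013]

exp(z) = [7.389, 0.1353, 2.718, 0.1353]
Sum = 10.38
p = [0.712, 0.013, 0.2619, 0.013]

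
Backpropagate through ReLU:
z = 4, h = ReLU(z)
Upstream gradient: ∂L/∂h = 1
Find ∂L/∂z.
∂L/∂z = 1

h = ReLU(4) = 4
Since z > 0: ∂h/∂z = 1
∂L/∂z = ∂L/∂h · ∂h/∂z = 1 × 1 = 1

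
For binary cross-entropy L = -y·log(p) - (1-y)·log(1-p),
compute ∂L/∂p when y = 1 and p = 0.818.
∂L/∂p = -1.222

∂L/∂p = -y/p + (1-y)/(1-p) = -1/0.818 + 0 = -1.222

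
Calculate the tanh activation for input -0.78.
-0.6527

tanh(-0.78) = (e^(-0.78) - e^(0.78))/(e^(-0.78) + e^(0.78)) = -0.6527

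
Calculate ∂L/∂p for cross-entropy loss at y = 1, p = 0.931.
∂L/∂p = -1.074

∂L/∂p = -y/p + (1-y)/(1-p) = -1/0.931 + 0 = -1.074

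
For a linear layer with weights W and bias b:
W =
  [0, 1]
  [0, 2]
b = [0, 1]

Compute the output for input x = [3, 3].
y = [3, 7]

Wx = [0×3 + 1×3, 0×3 + 2×3]
   = [3, 6]
y = Wx + b = [3 + 0, 6 + 1] = [3, 7]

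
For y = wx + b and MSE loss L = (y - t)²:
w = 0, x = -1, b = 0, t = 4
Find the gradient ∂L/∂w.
∂L/∂w = 8

y = wx + b = (0)(-1) + 0 = 0
∂L/∂y = 2(y - t) = 2(0 - 4) = -8
∂y/∂w = x = -1
∂L/∂w = ∂L/∂y · ∂y/∂w = -8 × -1 = 8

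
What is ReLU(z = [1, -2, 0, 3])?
h = [1, 0, 0, 3]

ReLU applied element-wise: max(0,1)=1, max(0,-2)=0, max(0,0)=0, max(0,3)=3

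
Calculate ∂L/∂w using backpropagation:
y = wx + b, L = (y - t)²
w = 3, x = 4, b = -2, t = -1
∂L/∂w = 88

y = wx + b = (3)(4) + -2 = 10
∂L/∂y = 2(y - t) = 2(10 - -1) = 22
∂y/∂w = x = 4
∂L/∂w = ∂L/∂y · ∂y/∂w = 22 × 4 = 88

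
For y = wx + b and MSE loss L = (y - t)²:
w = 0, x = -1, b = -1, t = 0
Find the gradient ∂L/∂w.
∂L/∂w = 2

y = wx + b = (0)(-1) + -1 = -1
∂L/∂y = 2(y - t) = 2(-1 - 0) = -2
∂y/∂w = x = -1
∂L/∂w = ∂L/∂y · ∂y/∂w = -2 × -1 = 2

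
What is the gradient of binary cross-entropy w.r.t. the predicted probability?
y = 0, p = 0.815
∂L/∂p = 5.405

∂L/∂p = -y/p + (1-y)/(1-p) = 0 + 1/0.185 = 5.405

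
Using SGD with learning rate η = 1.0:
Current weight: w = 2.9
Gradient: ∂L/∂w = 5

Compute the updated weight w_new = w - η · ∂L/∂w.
w_new = -2.1

w_new = w - η·∂L/∂w = 2.9 - 1.0×(5) = 2.9 - (5) = -2.1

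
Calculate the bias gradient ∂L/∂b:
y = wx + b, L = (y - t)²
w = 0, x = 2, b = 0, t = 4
∂L/∂b = -8

y = wx + b = (0)(2) + 0 = 0
∂L/∂y = 2(y - t) = 2(0 - 4) = -8
∂y/∂b = 1
∂L/∂b = ∂L/∂y · ∂y/∂b = -8 × 1 = -8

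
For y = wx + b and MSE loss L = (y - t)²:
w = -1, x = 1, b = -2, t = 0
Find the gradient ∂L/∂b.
∂L/∂b = -6

y = wx + b = (-1)(1) + -2 = -3
∂L/∂y = 2(y - t) = 2(-3 - 0) = -6
∂y/∂b = 1
∂L/∂b = ∂L/∂y · ∂y/∂b = -6 × 1 = -6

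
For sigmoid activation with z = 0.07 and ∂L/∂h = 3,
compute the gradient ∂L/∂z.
∂L/∂z = 0.7491

σ(0.07) = 0.5175
σ'(0.07) = σ(0.07)(1 - σ(0.07)) = 0.5175 × 0.4825 = 0.2497
∂L/∂z = ∂L/∂h · σ'(z) = 3 × 0.2497 = 0.7491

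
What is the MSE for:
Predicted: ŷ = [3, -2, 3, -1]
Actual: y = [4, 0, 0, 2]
MSE = 5.75

MSE = (1/4)((3-4)² + (-2-0)² + (3-0)² + (-1-2)²) = (1/4)(1 + 4 + 9 + 9) = 5.75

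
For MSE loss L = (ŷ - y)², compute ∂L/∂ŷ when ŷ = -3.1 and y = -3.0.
∂L/∂ŷ = -0.2

∂L/∂ŷ = 2(ŷ - y) = 2(-3.1 - -3.0) = 2(-0.1) = -0.2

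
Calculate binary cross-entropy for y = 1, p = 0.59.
L = 0.5276

L = -1·log(0.59) - 0·log(0.41) = -log(0.59) = 0.5276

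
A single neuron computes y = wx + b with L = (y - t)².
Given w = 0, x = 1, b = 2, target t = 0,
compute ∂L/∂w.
∂L/∂w = 4

y = wx + b = (0)(1) + 2 = 2
∂L/∂y = 2(y - t) = 2(2 - 0) = 4
∂y/∂w = x = 1
∂L/∂w = ∂L/∂y · ∂y/∂w = 4 × 1 = 4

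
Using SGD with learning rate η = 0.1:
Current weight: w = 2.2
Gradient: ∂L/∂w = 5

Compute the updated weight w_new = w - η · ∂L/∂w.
w_new = 1.7

w_new = w - η·∂L/∂w = 2.2 - 0.1×(5) = 2.2 - (0.5) = 1.7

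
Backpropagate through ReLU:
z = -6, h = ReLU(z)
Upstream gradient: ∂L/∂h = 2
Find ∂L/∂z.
∂L/∂z = 0

h = ReLU(-6) = 0
Since z < 0: ∂h/∂z = 0
∂L/∂z = ∂L/∂h · ∂h/∂z = 2 × 0 = 0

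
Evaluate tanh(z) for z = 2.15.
0.9732

tanh(2.15) = (e^(2.15) - e^(-2.15))/(e^(2.15) + e^(-2.15)) = 0.9732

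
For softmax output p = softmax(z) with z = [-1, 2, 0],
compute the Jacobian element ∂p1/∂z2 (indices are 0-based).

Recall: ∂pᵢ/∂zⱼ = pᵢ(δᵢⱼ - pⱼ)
∂p1/∂z2 = -0.09636

p = softmax(z) = [0.04201, 0.8438, 0.1142]
p1 = 0.8438, p2 = 0.1142

∂p1/∂z2 = -p1 × p2 = -0.8438 × 0.1142 = -0.09636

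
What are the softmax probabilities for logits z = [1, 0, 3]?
p = [0.1142, 0.042, 0.8438]

exp(z) = [2.718, 1, 20.09]
Sum = 23.8
p = [0.1142, 0.042, 0.8438]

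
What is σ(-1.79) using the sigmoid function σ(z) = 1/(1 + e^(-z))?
0.1431

sigmoid(-1.79) = 1/(1 + e^(1.79)) = 1/(1 + 5.989) = 0.1431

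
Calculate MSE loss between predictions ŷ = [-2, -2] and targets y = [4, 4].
MSE = 36

MSE = (1/2)((-2-4)² + (-2-4)²) = (1/2)(36 + 36) = 36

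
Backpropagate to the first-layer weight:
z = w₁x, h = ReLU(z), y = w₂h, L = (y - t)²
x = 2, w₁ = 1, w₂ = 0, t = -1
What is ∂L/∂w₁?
∂L/∂w₁ = 0

Forward pass:
z = w₁x = 1×2 = 2
h = ReLU(2) = 2
y = w₂h = 0×2 = 0

Backward pass:
∂L/∂y = 2(y - t) = 2(0 - -1) = 2
∂y/∂h = w₂ = 0
∂h/∂z = 1 (ReLU derivative)
∂z/∂w₁ = x = 2

∂L/∂w₁ = 2 × 0 × 1 × 2 = 0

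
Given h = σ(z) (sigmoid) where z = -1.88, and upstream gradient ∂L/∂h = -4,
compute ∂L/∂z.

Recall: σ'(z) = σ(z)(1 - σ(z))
∂L/∂z = -0.4594

σ(-1.88) = 0.1324
σ'(-1.88) = σ(-1.88)(1 - σ(-1.88)) = 0.1324 × 0.8676 = 0.1149
∂L/∂z = ∂L/∂h · σ'(z) = -4 × 0.1149 = -0.4594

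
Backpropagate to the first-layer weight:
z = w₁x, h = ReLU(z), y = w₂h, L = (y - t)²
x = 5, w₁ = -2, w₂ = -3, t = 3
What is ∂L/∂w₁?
∂L/∂w₁ = 0

Forward pass:
z = w₁x = -2×5 = -10
h = ReLU(-10) = 0
y = w₂h = -3×0 = 0

Backward pass:
∂L/∂y = 2(y - t) = 2(0 - 3) = -6
∂y/∂h = w₂ = -3
∂h/∂z = 0 (ReLU derivative)
∂z/∂w₁ = x = 5

∂L/∂w₁ = -6 × -3 × 0 × 5 = 0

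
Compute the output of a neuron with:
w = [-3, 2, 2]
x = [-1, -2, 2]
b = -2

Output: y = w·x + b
y = 1

y = (-3)(-1) + (2)(-2) + (2)(2) + -2 = 1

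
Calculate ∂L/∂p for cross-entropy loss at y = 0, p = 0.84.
∂L/∂p = 6.25

∂L/∂p = -y/p + (1-y)/(1-p) = 0 + 1/0.16 = 6.25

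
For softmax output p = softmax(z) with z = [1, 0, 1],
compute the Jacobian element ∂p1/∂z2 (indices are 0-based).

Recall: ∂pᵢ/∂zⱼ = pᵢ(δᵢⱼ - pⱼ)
∂p1/∂z2 = -0.06561

p = softmax(z) = [0.4223, 0.1554, 0.4223]
p1 = 0.1554, p2 = 0.4223

∂p1/∂z2 = -p1 × p2 = -0.1554 × 0.4223 = -0.06561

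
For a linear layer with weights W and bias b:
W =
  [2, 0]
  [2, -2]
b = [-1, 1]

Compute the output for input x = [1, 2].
y = [1, -1]

Wx = [2×1 + 0×2, 2×1 + -2×2]
   = [2, -2]
y = Wx + b = [2 + -1, -2 + 1] = [1, -1]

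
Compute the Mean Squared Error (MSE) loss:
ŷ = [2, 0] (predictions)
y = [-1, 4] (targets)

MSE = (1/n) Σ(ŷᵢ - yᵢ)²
MSE = 12.5

MSE = (1/2)((2--1)² + (0-4)²) = (1/2)(9 + 16) = 12.5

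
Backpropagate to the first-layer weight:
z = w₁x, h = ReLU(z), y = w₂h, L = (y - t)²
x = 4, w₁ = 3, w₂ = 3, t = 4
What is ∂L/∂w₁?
∂L/∂w₁ = 768

Forward pass:
z = w₁x = 3×4 = 12
h = ReLU(12) = 12
y = w₂h = 3×12 = 36

Backward pass:
∂L/∂y = 2(y - t) = 2(36 - 4) = 64
∂y/∂h = w₂ = 3
∂h/∂z = 1 (ReLU derivative)
∂z/∂w₁ = x = 4

∂L/∂w₁ = 64 × 3 × 1 × 4 = 768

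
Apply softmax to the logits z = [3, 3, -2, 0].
p = [0.4863, 0.4863, 0.0033, 0.0242]

exp(z) = [20.09, 20.09, 0.1353, 1]
Sum = 41.31
p = [0.4863, 0.4863, 0.0033, 0.0242]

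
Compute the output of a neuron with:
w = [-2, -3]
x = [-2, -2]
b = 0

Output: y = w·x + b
y = 10

y = (-2)(-2) + (-3)(-2) + 0 = 10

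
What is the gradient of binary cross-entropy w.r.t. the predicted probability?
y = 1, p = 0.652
∂L/∂p = -1.534

∂L/∂p = -y/p + (1-y)/(1-p) = -1/0.652 + 0 = -1.534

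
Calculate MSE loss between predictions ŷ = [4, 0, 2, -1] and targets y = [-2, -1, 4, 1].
MSE = 11.25

MSE = (1/4)((4--2)² + (0--1)² + (2-4)² + (-1-1)²) = (1/4)(36 + 1 + 4 + 4) = 11.25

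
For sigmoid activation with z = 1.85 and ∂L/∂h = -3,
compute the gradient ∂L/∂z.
∂L/∂z = -0.3522

σ(1.85) = 0.8641
σ'(1.85) = σ(1.85)(1 - σ(1.85)) = 0.8641 × 0.1359 = 0.1174
∂L/∂z = ∂L/∂h · σ'(z) = -3 × 0.1174 = -0.3522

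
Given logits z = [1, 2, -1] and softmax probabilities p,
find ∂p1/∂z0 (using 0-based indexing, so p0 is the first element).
∂p1/∂z0 = -0.183

p = softmax(z) = [0.2595, 0.7054, 0.03512]
p1 = 0.7054, p0 = 0.2595

∂p1/∂z0 = -p1 × p0 = -0.7054 × 0.2595 = -0.183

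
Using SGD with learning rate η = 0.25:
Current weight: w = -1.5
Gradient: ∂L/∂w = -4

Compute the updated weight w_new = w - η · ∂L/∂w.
w_new = -0.5

w_new = w - η·∂L/∂w = -1.5 - 0.25×(-4) = -1.5 - (-1) = -0.5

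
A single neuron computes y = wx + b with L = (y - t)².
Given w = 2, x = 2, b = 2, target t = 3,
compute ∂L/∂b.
∂L/∂b = 6

y = wx + b = (2)(2) + 2 = 6
∂L/∂y = 2(y - t) = 2(6 - 3) = 6
∂y/∂b = 1
∂L/∂b = ∂L/∂y · ∂y/∂b = 6 × 1 = 6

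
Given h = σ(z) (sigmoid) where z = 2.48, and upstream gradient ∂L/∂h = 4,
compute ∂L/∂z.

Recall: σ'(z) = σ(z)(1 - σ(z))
∂L/∂z = 0.2852

σ(2.48) = 0.9227
σ'(2.48) = σ(2.48)(1 - σ(2.48)) = 0.9227 × 0.07727 = 0.0713
∂L/∂z = ∂L/∂h · σ'(z) = 4 × 0.0713 = 0.2852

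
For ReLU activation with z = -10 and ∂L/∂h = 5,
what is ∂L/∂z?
∂L/∂z = 0

h = ReLU(-10) = 0
Since z < 0: ∂h/∂z = 0
∂L/∂z = ∂L/∂h · ∂h/∂z = 5 × 0 = 0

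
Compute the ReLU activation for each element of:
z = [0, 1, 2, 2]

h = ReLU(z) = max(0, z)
h = [0, 1, 2, 2]

ReLU applied element-wise: max(0,0)=0, max(0,1)=1, max(0,2)=2, max(0,2)=2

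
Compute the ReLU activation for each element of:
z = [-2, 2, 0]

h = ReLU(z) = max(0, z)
h = [0, 2, 0]

ReLU applied element-wise: max(0,-2)=0, max(0,2)=2, max(0,0)=0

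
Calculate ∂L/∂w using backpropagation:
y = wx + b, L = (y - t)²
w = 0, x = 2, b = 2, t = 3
∂L/∂w = -4

y = wx + b = (0)(2) + 2 = 2
∂L/∂y = 2(y - t) = 2(2 - 3) = -2
∂y/∂w = x = 2
∂L/∂w = ∂L/∂y · ∂y/∂w = -2 × 2 = -4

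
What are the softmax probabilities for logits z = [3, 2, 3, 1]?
p = [0.3995, 0.147, 0.3995, 0.0541]

exp(z) = [20.09, 7.389, 20.09, 2.718]
Sum = 50.28
p = [0.3995, 0.147, 0.3995, 0.0541]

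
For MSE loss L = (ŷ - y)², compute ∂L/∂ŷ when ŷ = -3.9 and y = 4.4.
∂L/∂ŷ = -16.6

∂L/∂ŷ = 2(ŷ - y) = 2(-3.9 - 4.4) = 2(-8.3) = -16.6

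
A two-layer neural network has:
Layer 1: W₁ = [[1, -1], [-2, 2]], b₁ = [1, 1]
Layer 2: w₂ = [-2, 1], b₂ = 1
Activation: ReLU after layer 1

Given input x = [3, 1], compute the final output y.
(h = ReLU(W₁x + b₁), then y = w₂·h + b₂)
y = -5

Layer 1 pre-activation: z₁ = [3, -3]
After ReLU: h = [3, 0]
Layer 2 output: y = -2×3 + 1×0 + 1 = -5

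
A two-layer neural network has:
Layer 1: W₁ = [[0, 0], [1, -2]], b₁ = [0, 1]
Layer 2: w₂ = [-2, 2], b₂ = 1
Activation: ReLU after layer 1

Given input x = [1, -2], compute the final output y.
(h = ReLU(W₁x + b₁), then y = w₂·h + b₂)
y = 13

Layer 1 pre-activation: z₁ = [0, 6]
After ReLU: h = [0, 6]
Layer 2 output: y = -2×0 + 2×6 + 1 = 13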